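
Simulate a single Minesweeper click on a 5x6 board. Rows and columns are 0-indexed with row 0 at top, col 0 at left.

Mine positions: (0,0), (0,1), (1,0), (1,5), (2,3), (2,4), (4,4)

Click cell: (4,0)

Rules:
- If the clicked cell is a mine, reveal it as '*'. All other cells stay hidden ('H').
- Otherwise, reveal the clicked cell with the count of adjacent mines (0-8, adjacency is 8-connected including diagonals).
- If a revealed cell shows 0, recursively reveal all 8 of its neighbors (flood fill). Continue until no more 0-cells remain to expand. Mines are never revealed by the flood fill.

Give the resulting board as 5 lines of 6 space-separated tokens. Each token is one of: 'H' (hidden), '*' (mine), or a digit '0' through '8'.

H H H H H H
H H H H H H
1 1 1 H H H
0 0 1 3 H H
0 0 0 1 H H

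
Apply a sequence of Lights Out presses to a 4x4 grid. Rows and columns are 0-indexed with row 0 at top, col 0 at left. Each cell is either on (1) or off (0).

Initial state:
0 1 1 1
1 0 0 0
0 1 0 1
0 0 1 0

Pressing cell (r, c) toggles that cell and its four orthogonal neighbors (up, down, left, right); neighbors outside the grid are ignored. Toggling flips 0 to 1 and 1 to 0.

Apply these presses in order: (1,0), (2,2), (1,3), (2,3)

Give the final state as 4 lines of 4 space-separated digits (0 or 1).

After press 1 at (1,0):
1 1 1 1
0 1 0 0
1 1 0 1
0 0 1 0

After press 2 at (2,2):
1 1 1 1
0 1 1 0
1 0 1 0
0 0 0 0

After press 3 at (1,3):
1 1 1 0
0 1 0 1
1 0 1 1
0 0 0 0

After press 4 at (2,3):
1 1 1 0
0 1 0 0
1 0 0 0
0 0 0 1

Answer: 1 1 1 0
0 1 0 0
1 0 0 0
0 0 0 1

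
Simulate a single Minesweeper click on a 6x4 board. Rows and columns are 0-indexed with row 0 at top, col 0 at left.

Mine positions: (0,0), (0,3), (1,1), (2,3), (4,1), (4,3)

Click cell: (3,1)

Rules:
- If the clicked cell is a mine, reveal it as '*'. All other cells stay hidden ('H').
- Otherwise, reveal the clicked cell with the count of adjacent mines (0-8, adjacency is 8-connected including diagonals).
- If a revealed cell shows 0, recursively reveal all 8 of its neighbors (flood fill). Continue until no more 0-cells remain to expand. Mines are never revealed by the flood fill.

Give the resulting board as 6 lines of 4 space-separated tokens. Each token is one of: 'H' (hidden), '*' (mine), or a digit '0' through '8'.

H H H H
H H H H
H H H H
H 1 H H
H H H H
H H H H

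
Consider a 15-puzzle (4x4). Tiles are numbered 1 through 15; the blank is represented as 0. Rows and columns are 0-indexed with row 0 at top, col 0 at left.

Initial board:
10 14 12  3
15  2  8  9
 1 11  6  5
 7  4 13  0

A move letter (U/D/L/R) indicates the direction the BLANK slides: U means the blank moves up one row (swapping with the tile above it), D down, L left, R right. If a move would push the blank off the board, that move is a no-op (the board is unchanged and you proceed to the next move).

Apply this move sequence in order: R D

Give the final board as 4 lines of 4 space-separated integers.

After move 1 (R):
10 14 12  3
15  2  8  9
 1 11  6  5
 7  4 13  0

After move 2 (D):
10 14 12  3
15  2  8  9
 1 11  6  5
 7  4 13  0

Answer: 10 14 12  3
15  2  8  9
 1 11  6  5
 7  4 13  0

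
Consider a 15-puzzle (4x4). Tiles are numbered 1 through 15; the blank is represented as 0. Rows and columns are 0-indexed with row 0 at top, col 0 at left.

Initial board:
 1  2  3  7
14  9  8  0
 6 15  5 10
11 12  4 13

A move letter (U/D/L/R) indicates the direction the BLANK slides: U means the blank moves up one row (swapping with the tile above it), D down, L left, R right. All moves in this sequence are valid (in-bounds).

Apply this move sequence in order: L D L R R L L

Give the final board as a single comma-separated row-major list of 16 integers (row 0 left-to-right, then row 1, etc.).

Answer: 1, 2, 3, 7, 14, 9, 5, 8, 6, 0, 15, 10, 11, 12, 4, 13

Derivation:
After move 1 (L):
 1  2  3  7
14  9  0  8
 6 15  5 10
11 12  4 13

After move 2 (D):
 1  2  3  7
14  9  5  8
 6 15  0 10
11 12  4 13

After move 3 (L):
 1  2  3  7
14  9  5  8
 6  0 15 10
11 12  4 13

After move 4 (R):
 1  2  3  7
14  9  5  8
 6 15  0 10
11 12  4 13

After move 5 (R):
 1  2  3  7
14  9  5  8
 6 15 10  0
11 12  4 13

After move 6 (L):
 1  2  3  7
14  9  5  8
 6 15  0 10
11 12  4 13

After move 7 (L):
 1  2  3  7
14  9  5  8
 6  0 15 10
11 12  4 13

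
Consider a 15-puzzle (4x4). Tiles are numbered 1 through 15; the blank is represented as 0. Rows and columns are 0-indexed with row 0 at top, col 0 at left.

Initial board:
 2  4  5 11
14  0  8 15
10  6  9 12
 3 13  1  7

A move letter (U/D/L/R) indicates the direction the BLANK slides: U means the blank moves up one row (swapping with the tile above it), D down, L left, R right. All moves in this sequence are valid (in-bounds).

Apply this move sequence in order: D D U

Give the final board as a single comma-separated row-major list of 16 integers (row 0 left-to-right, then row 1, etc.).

After move 1 (D):
 2  4  5 11
14  6  8 15
10  0  9 12
 3 13  1  7

After move 2 (D):
 2  4  5 11
14  6  8 15
10 13  9 12
 3  0  1  7

After move 3 (U):
 2  4  5 11
14  6  8 15
10  0  9 12
 3 13  1  7

Answer: 2, 4, 5, 11, 14, 6, 8, 15, 10, 0, 9, 12, 3, 13, 1, 7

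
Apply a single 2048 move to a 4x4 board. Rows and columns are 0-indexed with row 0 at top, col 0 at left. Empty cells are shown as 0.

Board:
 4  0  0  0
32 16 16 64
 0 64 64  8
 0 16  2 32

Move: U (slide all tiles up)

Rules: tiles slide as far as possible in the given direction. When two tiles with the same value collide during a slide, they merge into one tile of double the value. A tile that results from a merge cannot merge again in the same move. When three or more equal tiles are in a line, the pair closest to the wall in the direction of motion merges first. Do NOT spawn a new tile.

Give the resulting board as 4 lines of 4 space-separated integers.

Answer:  4 16 16 64
32 64 64  8
 0 16  2 32
 0  0  0  0

Derivation:
Slide up:
col 0: [4, 32, 0, 0] -> [4, 32, 0, 0]
col 1: [0, 16, 64, 16] -> [16, 64, 16, 0]
col 2: [0, 16, 64, 2] -> [16, 64, 2, 0]
col 3: [0, 64, 8, 32] -> [64, 8, 32, 0]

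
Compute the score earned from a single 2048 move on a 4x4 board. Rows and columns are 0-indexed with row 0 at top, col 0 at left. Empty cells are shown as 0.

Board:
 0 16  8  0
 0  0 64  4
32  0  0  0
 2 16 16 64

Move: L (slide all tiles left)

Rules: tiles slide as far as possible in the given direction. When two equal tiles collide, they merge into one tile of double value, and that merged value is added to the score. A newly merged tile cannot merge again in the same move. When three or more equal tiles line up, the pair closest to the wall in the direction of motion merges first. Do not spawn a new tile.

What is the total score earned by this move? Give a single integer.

Answer: 32

Derivation:
Slide left:
row 0: [0, 16, 8, 0] -> [16, 8, 0, 0]  score +0 (running 0)
row 1: [0, 0, 64, 4] -> [64, 4, 0, 0]  score +0 (running 0)
row 2: [32, 0, 0, 0] -> [32, 0, 0, 0]  score +0 (running 0)
row 3: [2, 16, 16, 64] -> [2, 32, 64, 0]  score +32 (running 32)
Board after move:
16  8  0  0
64  4  0  0
32  0  0  0
 2 32 64  0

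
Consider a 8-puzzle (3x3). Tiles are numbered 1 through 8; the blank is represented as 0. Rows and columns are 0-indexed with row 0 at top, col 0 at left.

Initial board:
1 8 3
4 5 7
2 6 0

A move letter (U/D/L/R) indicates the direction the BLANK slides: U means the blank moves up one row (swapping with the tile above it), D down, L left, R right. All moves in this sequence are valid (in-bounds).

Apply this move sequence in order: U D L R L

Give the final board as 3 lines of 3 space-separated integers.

Answer: 1 8 3
4 5 7
2 0 6

Derivation:
After move 1 (U):
1 8 3
4 5 0
2 6 7

After move 2 (D):
1 8 3
4 5 7
2 6 0

After move 3 (L):
1 8 3
4 5 7
2 0 6

After move 4 (R):
1 8 3
4 5 7
2 6 0

After move 5 (L):
1 8 3
4 5 7
2 0 6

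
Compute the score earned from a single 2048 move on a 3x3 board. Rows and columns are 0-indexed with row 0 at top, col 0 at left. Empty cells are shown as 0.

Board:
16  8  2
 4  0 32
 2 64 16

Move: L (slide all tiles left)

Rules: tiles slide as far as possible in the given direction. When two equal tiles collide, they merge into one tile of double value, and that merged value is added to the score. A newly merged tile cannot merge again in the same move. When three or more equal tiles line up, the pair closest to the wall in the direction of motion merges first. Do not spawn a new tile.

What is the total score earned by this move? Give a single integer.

Answer: 0

Derivation:
Slide left:
row 0: [16, 8, 2] -> [16, 8, 2]  score +0 (running 0)
row 1: [4, 0, 32] -> [4, 32, 0]  score +0 (running 0)
row 2: [2, 64, 16] -> [2, 64, 16]  score +0 (running 0)
Board after move:
16  8  2
 4 32  0
 2 64 16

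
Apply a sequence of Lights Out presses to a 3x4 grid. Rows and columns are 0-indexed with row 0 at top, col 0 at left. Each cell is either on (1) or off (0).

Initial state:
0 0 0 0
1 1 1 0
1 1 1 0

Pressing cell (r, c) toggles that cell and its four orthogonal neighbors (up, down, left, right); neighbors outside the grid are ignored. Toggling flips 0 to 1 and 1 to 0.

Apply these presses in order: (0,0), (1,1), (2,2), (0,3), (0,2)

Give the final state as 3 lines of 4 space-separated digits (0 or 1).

Answer: 1 1 0 0
1 0 0 1
1 1 0 1

Derivation:
After press 1 at (0,0):
1 1 0 0
0 1 1 0
1 1 1 0

After press 2 at (1,1):
1 0 0 0
1 0 0 0
1 0 1 0

After press 3 at (2,2):
1 0 0 0
1 0 1 0
1 1 0 1

After press 4 at (0,3):
1 0 1 1
1 0 1 1
1 1 0 1

After press 5 at (0,2):
1 1 0 0
1 0 0 1
1 1 0 1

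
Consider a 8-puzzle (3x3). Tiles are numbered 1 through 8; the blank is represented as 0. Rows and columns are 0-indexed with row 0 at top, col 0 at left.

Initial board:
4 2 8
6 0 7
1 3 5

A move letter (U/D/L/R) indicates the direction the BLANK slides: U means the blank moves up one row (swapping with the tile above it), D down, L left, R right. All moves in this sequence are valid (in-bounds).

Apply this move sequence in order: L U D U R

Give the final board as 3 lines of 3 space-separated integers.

After move 1 (L):
4 2 8
0 6 7
1 3 5

After move 2 (U):
0 2 8
4 6 7
1 3 5

After move 3 (D):
4 2 8
0 6 7
1 3 5

After move 4 (U):
0 2 8
4 6 7
1 3 5

After move 5 (R):
2 0 8
4 6 7
1 3 5

Answer: 2 0 8
4 6 7
1 3 5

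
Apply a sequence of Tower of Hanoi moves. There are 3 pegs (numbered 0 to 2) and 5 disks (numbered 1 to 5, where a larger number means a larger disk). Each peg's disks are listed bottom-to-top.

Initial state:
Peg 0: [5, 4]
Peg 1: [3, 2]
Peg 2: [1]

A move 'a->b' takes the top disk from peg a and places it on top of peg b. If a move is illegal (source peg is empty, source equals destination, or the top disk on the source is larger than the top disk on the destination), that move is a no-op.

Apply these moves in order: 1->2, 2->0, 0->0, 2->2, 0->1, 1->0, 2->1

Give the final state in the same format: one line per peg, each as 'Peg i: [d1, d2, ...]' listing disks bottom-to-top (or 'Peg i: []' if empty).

Answer: Peg 0: [5, 4, 1]
Peg 1: [3, 2]
Peg 2: []

Derivation:
After move 1 (1->2):
Peg 0: [5, 4]
Peg 1: [3, 2]
Peg 2: [1]

After move 2 (2->0):
Peg 0: [5, 4, 1]
Peg 1: [3, 2]
Peg 2: []

After move 3 (0->0):
Peg 0: [5, 4, 1]
Peg 1: [3, 2]
Peg 2: []

After move 4 (2->2):
Peg 0: [5, 4, 1]
Peg 1: [3, 2]
Peg 2: []

After move 5 (0->1):
Peg 0: [5, 4]
Peg 1: [3, 2, 1]
Peg 2: []

After move 6 (1->0):
Peg 0: [5, 4, 1]
Peg 1: [3, 2]
Peg 2: []

After move 7 (2->1):
Peg 0: [5, 4, 1]
Peg 1: [3, 2]
Peg 2: []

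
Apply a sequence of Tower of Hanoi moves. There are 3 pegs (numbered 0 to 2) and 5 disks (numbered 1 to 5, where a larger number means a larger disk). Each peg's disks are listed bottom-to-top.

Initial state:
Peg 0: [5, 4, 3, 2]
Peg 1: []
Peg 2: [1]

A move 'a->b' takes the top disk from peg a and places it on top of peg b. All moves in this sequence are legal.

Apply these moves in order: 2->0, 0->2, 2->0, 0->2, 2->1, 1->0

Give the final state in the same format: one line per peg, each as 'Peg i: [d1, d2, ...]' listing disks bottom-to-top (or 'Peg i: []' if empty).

After move 1 (2->0):
Peg 0: [5, 4, 3, 2, 1]
Peg 1: []
Peg 2: []

After move 2 (0->2):
Peg 0: [5, 4, 3, 2]
Peg 1: []
Peg 2: [1]

After move 3 (2->0):
Peg 0: [5, 4, 3, 2, 1]
Peg 1: []
Peg 2: []

After move 4 (0->2):
Peg 0: [5, 4, 3, 2]
Peg 1: []
Peg 2: [1]

After move 5 (2->1):
Peg 0: [5, 4, 3, 2]
Peg 1: [1]
Peg 2: []

After move 6 (1->0):
Peg 0: [5, 4, 3, 2, 1]
Peg 1: []
Peg 2: []

Answer: Peg 0: [5, 4, 3, 2, 1]
Peg 1: []
Peg 2: []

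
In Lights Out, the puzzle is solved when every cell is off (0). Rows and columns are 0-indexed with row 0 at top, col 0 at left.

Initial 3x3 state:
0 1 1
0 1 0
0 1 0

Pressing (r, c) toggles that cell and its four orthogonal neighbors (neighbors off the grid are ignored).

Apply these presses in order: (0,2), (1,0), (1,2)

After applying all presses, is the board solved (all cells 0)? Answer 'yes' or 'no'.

After press 1 at (0,2):
0 0 0
0 1 1
0 1 0

After press 2 at (1,0):
1 0 0
1 0 1
1 1 0

After press 3 at (1,2):
1 0 1
1 1 0
1 1 1

Lights still on: 7

Answer: no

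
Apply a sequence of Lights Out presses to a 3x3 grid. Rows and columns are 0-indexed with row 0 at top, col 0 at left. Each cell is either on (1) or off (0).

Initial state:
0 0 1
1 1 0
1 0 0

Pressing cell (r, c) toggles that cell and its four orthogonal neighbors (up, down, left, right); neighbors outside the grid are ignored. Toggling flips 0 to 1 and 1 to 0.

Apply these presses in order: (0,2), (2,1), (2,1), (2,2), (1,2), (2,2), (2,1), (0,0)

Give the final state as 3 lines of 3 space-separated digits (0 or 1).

Answer: 1 0 1
0 1 0
0 1 0

Derivation:
After press 1 at (0,2):
0 1 0
1 1 1
1 0 0

After press 2 at (2,1):
0 1 0
1 0 1
0 1 1

After press 3 at (2,1):
0 1 0
1 1 1
1 0 0

After press 4 at (2,2):
0 1 0
1 1 0
1 1 1

After press 5 at (1,2):
0 1 1
1 0 1
1 1 0

After press 6 at (2,2):
0 1 1
1 0 0
1 0 1

After press 7 at (2,1):
0 1 1
1 1 0
0 1 0

After press 8 at (0,0):
1 0 1
0 1 0
0 1 0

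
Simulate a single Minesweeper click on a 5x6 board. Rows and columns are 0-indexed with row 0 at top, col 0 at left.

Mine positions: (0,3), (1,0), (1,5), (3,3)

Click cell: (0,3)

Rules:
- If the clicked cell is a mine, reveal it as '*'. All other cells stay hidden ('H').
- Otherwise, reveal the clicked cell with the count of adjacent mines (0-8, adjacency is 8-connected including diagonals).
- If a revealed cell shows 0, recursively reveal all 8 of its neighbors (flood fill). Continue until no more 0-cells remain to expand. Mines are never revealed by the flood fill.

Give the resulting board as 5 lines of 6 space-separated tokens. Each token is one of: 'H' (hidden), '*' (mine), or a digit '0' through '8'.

H H H * H H
H H H H H H
H H H H H H
H H H H H H
H H H H H H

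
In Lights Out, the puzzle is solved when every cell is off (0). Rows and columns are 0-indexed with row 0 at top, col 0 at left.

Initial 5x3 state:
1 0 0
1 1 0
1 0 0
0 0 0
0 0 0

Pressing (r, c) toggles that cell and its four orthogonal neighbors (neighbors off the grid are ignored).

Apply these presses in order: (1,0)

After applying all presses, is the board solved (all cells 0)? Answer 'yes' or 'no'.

After press 1 at (1,0):
0 0 0
0 0 0
0 0 0
0 0 0
0 0 0

Lights still on: 0

Answer: yes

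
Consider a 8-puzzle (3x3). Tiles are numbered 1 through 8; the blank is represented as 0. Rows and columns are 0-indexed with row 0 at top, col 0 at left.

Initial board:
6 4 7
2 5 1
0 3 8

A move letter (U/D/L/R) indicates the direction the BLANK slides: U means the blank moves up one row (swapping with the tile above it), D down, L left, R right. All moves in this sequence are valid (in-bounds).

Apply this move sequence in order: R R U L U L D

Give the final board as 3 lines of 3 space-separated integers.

After move 1 (R):
6 4 7
2 5 1
3 0 8

After move 2 (R):
6 4 7
2 5 1
3 8 0

After move 3 (U):
6 4 7
2 5 0
3 8 1

After move 4 (L):
6 4 7
2 0 5
3 8 1

After move 5 (U):
6 0 7
2 4 5
3 8 1

After move 6 (L):
0 6 7
2 4 5
3 8 1

After move 7 (D):
2 6 7
0 4 5
3 8 1

Answer: 2 6 7
0 4 5
3 8 1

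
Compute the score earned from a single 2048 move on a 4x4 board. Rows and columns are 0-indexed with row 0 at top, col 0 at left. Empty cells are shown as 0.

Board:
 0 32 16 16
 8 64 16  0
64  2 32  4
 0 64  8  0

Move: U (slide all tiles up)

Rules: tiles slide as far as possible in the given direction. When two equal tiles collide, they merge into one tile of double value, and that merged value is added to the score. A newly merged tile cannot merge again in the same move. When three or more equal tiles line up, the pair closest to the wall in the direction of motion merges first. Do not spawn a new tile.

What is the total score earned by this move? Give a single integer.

Slide up:
col 0: [0, 8, 64, 0] -> [8, 64, 0, 0]  score +0 (running 0)
col 1: [32, 64, 2, 64] -> [32, 64, 2, 64]  score +0 (running 0)
col 2: [16, 16, 32, 8] -> [32, 32, 8, 0]  score +32 (running 32)
col 3: [16, 0, 4, 0] -> [16, 4, 0, 0]  score +0 (running 32)
Board after move:
 8 32 32 16
64 64 32  4
 0  2  8  0
 0 64  0  0

Answer: 32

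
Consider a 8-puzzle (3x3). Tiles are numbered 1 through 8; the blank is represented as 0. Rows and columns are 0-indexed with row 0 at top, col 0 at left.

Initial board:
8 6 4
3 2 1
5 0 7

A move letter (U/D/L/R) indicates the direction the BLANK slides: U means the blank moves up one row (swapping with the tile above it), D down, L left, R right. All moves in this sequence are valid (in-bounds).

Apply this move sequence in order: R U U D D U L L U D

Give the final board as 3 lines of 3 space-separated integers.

After move 1 (R):
8 6 4
3 2 1
5 7 0

After move 2 (U):
8 6 4
3 2 0
5 7 1

After move 3 (U):
8 6 0
3 2 4
5 7 1

After move 4 (D):
8 6 4
3 2 0
5 7 1

After move 5 (D):
8 6 4
3 2 1
5 7 0

After move 6 (U):
8 6 4
3 2 0
5 7 1

After move 7 (L):
8 6 4
3 0 2
5 7 1

After move 8 (L):
8 6 4
0 3 2
5 7 1

After move 9 (U):
0 6 4
8 3 2
5 7 1

After move 10 (D):
8 6 4
0 3 2
5 7 1

Answer: 8 6 4
0 3 2
5 7 1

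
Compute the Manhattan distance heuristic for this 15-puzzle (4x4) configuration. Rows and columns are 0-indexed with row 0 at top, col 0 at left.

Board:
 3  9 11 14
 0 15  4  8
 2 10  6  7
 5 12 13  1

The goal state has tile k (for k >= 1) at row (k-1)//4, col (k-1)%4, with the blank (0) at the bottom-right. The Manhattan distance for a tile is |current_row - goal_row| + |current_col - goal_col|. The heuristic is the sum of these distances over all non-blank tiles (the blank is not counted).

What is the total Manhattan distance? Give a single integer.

Answer: 37

Derivation:
Tile 3: (0,0)->(0,2) = 2
Tile 9: (0,1)->(2,0) = 3
Tile 11: (0,2)->(2,2) = 2
Tile 14: (0,3)->(3,1) = 5
Tile 15: (1,1)->(3,2) = 3
Tile 4: (1,2)->(0,3) = 2
Tile 8: (1,3)->(1,3) = 0
Tile 2: (2,0)->(0,1) = 3
Tile 10: (2,1)->(2,1) = 0
Tile 6: (2,2)->(1,1) = 2
Tile 7: (2,3)->(1,2) = 2
Tile 5: (3,0)->(1,0) = 2
Tile 12: (3,1)->(2,3) = 3
Tile 13: (3,2)->(3,0) = 2
Tile 1: (3,3)->(0,0) = 6
Sum: 2 + 3 + 2 + 5 + 3 + 2 + 0 + 3 + 0 + 2 + 2 + 2 + 3 + 2 + 6 = 37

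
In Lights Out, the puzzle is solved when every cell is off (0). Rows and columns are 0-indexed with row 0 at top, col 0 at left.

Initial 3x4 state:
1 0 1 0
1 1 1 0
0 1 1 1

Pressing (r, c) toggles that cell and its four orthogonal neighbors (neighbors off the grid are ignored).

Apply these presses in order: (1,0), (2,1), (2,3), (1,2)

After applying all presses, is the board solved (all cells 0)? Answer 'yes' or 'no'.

Answer: yes

Derivation:
After press 1 at (1,0):
0 0 1 0
0 0 1 0
1 1 1 1

After press 2 at (2,1):
0 0 1 0
0 1 1 0
0 0 0 1

After press 3 at (2,3):
0 0 1 0
0 1 1 1
0 0 1 0

After press 4 at (1,2):
0 0 0 0
0 0 0 0
0 0 0 0

Lights still on: 0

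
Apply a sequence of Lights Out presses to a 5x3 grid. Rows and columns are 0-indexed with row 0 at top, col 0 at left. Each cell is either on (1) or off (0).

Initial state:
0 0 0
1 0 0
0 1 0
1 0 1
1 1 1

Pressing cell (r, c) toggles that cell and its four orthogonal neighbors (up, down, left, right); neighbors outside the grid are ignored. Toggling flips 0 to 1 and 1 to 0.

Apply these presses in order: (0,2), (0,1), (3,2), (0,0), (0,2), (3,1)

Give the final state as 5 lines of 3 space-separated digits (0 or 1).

After press 1 at (0,2):
0 1 1
1 0 1
0 1 0
1 0 1
1 1 1

After press 2 at (0,1):
1 0 0
1 1 1
0 1 0
1 0 1
1 1 1

After press 3 at (3,2):
1 0 0
1 1 1
0 1 1
1 1 0
1 1 0

After press 4 at (0,0):
0 1 0
0 1 1
0 1 1
1 1 0
1 1 0

After press 5 at (0,2):
0 0 1
0 1 0
0 1 1
1 1 0
1 1 0

After press 6 at (3,1):
0 0 1
0 1 0
0 0 1
0 0 1
1 0 0

Answer: 0 0 1
0 1 0
0 0 1
0 0 1
1 0 0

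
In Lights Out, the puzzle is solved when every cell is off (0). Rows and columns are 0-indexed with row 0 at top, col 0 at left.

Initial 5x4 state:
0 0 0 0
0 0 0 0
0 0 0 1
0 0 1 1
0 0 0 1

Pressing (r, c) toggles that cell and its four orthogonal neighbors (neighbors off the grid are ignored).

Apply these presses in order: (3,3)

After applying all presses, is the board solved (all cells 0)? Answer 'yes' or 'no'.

Answer: yes

Derivation:
After press 1 at (3,3):
0 0 0 0
0 0 0 0
0 0 0 0
0 0 0 0
0 0 0 0

Lights still on: 0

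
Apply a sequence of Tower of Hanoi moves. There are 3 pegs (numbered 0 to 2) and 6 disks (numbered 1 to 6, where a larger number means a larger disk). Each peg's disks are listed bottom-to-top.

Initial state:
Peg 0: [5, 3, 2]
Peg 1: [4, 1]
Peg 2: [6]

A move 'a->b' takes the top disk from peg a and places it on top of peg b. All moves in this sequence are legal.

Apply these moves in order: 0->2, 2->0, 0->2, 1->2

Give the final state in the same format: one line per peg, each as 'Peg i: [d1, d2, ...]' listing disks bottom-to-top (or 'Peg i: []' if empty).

Answer: Peg 0: [5, 3]
Peg 1: [4]
Peg 2: [6, 2, 1]

Derivation:
After move 1 (0->2):
Peg 0: [5, 3]
Peg 1: [4, 1]
Peg 2: [6, 2]

After move 2 (2->0):
Peg 0: [5, 3, 2]
Peg 1: [4, 1]
Peg 2: [6]

After move 3 (0->2):
Peg 0: [5, 3]
Peg 1: [4, 1]
Peg 2: [6, 2]

After move 4 (1->2):
Peg 0: [5, 3]
Peg 1: [4]
Peg 2: [6, 2, 1]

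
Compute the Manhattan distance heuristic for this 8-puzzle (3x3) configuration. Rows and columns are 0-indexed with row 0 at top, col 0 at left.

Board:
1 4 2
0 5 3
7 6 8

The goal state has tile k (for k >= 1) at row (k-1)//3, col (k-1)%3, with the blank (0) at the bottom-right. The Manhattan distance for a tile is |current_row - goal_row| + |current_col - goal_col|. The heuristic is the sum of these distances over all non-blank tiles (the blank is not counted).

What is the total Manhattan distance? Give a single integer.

Tile 1: (0,0)->(0,0) = 0
Tile 4: (0,1)->(1,0) = 2
Tile 2: (0,2)->(0,1) = 1
Tile 5: (1,1)->(1,1) = 0
Tile 3: (1,2)->(0,2) = 1
Tile 7: (2,0)->(2,0) = 0
Tile 6: (2,1)->(1,2) = 2
Tile 8: (2,2)->(2,1) = 1
Sum: 0 + 2 + 1 + 0 + 1 + 0 + 2 + 1 = 7

Answer: 7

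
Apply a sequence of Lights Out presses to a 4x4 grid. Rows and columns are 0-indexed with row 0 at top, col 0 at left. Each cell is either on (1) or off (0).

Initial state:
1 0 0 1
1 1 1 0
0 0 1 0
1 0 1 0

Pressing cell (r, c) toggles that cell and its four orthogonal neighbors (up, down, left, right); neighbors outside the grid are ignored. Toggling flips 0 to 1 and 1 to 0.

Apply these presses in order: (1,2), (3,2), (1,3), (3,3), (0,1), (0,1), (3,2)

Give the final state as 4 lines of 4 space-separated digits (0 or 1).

After press 1 at (1,2):
1 0 1 1
1 0 0 1
0 0 0 0
1 0 1 0

After press 2 at (3,2):
1 0 1 1
1 0 0 1
0 0 1 0
1 1 0 1

After press 3 at (1,3):
1 0 1 0
1 0 1 0
0 0 1 1
1 1 0 1

After press 4 at (3,3):
1 0 1 0
1 0 1 0
0 0 1 0
1 1 1 0

After press 5 at (0,1):
0 1 0 0
1 1 1 0
0 0 1 0
1 1 1 0

After press 6 at (0,1):
1 0 1 0
1 0 1 0
0 0 1 0
1 1 1 0

After press 7 at (3,2):
1 0 1 0
1 0 1 0
0 0 0 0
1 0 0 1

Answer: 1 0 1 0
1 0 1 0
0 0 0 0
1 0 0 1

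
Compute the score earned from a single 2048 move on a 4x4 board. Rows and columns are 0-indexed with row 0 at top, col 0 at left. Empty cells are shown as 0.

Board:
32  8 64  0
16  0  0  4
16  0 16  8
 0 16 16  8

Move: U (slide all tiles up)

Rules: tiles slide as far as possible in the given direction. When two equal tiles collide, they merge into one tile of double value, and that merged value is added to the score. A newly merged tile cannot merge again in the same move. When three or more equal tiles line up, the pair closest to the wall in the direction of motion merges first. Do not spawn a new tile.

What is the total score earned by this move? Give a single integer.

Slide up:
col 0: [32, 16, 16, 0] -> [32, 32, 0, 0]  score +32 (running 32)
col 1: [8, 0, 0, 16] -> [8, 16, 0, 0]  score +0 (running 32)
col 2: [64, 0, 16, 16] -> [64, 32, 0, 0]  score +32 (running 64)
col 3: [0, 4, 8, 8] -> [4, 16, 0, 0]  score +16 (running 80)
Board after move:
32  8 64  4
32 16 32 16
 0  0  0  0
 0  0  0  0

Answer: 80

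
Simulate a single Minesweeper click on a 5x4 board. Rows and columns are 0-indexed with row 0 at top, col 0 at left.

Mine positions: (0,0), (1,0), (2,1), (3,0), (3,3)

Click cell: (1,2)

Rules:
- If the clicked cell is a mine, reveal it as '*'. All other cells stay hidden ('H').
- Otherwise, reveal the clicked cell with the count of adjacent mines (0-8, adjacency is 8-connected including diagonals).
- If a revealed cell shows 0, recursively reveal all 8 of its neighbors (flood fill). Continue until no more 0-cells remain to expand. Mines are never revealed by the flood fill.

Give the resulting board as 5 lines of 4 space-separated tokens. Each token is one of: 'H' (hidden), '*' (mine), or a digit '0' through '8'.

H H H H
H H 1 H
H H H H
H H H H
H H H H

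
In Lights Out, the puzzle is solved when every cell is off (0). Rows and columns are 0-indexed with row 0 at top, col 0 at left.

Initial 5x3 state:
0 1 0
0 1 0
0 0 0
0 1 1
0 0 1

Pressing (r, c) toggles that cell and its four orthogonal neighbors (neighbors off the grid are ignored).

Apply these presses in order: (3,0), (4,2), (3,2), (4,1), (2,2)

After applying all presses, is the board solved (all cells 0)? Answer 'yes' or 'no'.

Answer: no

Derivation:
After press 1 at (3,0):
0 1 0
0 1 0
1 0 0
1 0 1
1 0 1

After press 2 at (4,2):
0 1 0
0 1 0
1 0 0
1 0 0
1 1 0

After press 3 at (3,2):
0 1 0
0 1 0
1 0 1
1 1 1
1 1 1

After press 4 at (4,1):
0 1 0
0 1 0
1 0 1
1 0 1
0 0 0

After press 5 at (2,2):
0 1 0
0 1 1
1 1 0
1 0 0
0 0 0

Lights still on: 6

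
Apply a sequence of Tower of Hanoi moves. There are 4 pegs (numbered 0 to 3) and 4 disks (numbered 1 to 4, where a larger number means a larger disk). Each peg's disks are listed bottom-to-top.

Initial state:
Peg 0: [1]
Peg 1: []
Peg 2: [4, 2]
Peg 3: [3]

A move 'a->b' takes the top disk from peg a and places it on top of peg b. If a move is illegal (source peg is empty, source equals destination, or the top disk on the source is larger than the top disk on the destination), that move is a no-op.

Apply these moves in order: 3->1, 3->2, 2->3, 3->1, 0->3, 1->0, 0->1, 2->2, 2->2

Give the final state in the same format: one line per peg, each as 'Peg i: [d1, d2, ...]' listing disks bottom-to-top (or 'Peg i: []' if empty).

Answer: Peg 0: []
Peg 1: [3, 2]
Peg 2: [4]
Peg 3: [1]

Derivation:
After move 1 (3->1):
Peg 0: [1]
Peg 1: [3]
Peg 2: [4, 2]
Peg 3: []

After move 2 (3->2):
Peg 0: [1]
Peg 1: [3]
Peg 2: [4, 2]
Peg 3: []

After move 3 (2->3):
Peg 0: [1]
Peg 1: [3]
Peg 2: [4]
Peg 3: [2]

After move 4 (3->1):
Peg 0: [1]
Peg 1: [3, 2]
Peg 2: [4]
Peg 3: []

After move 5 (0->3):
Peg 0: []
Peg 1: [3, 2]
Peg 2: [4]
Peg 3: [1]

After move 6 (1->0):
Peg 0: [2]
Peg 1: [3]
Peg 2: [4]
Peg 3: [1]

After move 7 (0->1):
Peg 0: []
Peg 1: [3, 2]
Peg 2: [4]
Peg 3: [1]

After move 8 (2->2):
Peg 0: []
Peg 1: [3, 2]
Peg 2: [4]
Peg 3: [1]

After move 9 (2->2):
Peg 0: []
Peg 1: [3, 2]
Peg 2: [4]
Peg 3: [1]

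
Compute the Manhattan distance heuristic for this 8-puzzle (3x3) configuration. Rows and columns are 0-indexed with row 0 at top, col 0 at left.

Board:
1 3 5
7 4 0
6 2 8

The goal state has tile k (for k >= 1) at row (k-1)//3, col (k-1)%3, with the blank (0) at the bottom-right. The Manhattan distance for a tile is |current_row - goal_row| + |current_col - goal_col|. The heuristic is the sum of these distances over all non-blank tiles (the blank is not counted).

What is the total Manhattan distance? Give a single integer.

Answer: 11

Derivation:
Tile 1: (0,0)->(0,0) = 0
Tile 3: (0,1)->(0,2) = 1
Tile 5: (0,2)->(1,1) = 2
Tile 7: (1,0)->(2,0) = 1
Tile 4: (1,1)->(1,0) = 1
Tile 6: (2,0)->(1,2) = 3
Tile 2: (2,1)->(0,1) = 2
Tile 8: (2,2)->(2,1) = 1
Sum: 0 + 1 + 2 + 1 + 1 + 3 + 2 + 1 = 11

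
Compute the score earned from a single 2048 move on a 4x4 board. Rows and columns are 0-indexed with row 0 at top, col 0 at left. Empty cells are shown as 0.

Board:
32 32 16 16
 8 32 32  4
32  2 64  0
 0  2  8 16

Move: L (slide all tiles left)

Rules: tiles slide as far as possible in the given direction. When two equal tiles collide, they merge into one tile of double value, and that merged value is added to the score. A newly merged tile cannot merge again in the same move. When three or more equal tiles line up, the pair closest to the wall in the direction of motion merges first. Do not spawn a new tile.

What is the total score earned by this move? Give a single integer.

Slide left:
row 0: [32, 32, 16, 16] -> [64, 32, 0, 0]  score +96 (running 96)
row 1: [8, 32, 32, 4] -> [8, 64, 4, 0]  score +64 (running 160)
row 2: [32, 2, 64, 0] -> [32, 2, 64, 0]  score +0 (running 160)
row 3: [0, 2, 8, 16] -> [2, 8, 16, 0]  score +0 (running 160)
Board after move:
64 32  0  0
 8 64  4  0
32  2 64  0
 2  8 16  0

Answer: 160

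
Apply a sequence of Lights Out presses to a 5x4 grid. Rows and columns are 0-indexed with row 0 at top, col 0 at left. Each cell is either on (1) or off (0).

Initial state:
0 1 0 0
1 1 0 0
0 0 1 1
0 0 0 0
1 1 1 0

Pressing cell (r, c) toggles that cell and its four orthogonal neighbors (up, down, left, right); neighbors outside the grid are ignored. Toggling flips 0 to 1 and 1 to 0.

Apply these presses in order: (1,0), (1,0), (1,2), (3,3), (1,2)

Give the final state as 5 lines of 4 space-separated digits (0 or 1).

Answer: 0 1 0 0
1 1 0 0
0 0 1 0
0 0 1 1
1 1 1 1

Derivation:
After press 1 at (1,0):
1 1 0 0
0 0 0 0
1 0 1 1
0 0 0 0
1 1 1 0

After press 2 at (1,0):
0 1 0 0
1 1 0 0
0 0 1 1
0 0 0 0
1 1 1 0

After press 3 at (1,2):
0 1 1 0
1 0 1 1
0 0 0 1
0 0 0 0
1 1 1 0

After press 4 at (3,3):
0 1 1 0
1 0 1 1
0 0 0 0
0 0 1 1
1 1 1 1

After press 5 at (1,2):
0 1 0 0
1 1 0 0
0 0 1 0
0 0 1 1
1 1 1 1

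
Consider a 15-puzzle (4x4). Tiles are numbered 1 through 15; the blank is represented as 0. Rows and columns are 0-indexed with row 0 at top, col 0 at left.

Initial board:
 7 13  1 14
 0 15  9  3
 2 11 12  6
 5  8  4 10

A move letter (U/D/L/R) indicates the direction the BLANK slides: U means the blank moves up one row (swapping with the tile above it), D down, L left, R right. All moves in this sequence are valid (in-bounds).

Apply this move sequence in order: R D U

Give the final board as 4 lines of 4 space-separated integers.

After move 1 (R):
 7 13  1 14
15  0  9  3
 2 11 12  6
 5  8  4 10

After move 2 (D):
 7 13  1 14
15 11  9  3
 2  0 12  6
 5  8  4 10

After move 3 (U):
 7 13  1 14
15  0  9  3
 2 11 12  6
 5  8  4 10

Answer:  7 13  1 14
15  0  9  3
 2 11 12  6
 5  8  4 10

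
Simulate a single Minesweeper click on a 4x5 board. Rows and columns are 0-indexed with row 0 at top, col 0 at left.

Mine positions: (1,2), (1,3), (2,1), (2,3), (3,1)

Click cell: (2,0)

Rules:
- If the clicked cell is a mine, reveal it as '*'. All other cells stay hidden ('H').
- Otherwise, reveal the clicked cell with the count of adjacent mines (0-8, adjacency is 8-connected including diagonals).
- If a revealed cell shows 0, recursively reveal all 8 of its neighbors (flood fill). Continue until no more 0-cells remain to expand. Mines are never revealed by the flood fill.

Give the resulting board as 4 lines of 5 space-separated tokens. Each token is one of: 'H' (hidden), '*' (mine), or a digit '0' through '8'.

H H H H H
H H H H H
2 H H H H
H H H H H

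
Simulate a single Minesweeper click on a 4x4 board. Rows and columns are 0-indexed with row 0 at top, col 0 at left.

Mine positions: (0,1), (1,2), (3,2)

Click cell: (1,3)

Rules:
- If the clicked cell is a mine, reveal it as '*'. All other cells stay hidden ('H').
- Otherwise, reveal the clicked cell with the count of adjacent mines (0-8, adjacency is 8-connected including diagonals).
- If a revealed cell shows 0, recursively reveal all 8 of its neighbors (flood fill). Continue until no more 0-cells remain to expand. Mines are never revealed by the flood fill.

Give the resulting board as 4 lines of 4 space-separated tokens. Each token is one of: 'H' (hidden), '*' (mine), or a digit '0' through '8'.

H H H H
H H H 1
H H H H
H H H H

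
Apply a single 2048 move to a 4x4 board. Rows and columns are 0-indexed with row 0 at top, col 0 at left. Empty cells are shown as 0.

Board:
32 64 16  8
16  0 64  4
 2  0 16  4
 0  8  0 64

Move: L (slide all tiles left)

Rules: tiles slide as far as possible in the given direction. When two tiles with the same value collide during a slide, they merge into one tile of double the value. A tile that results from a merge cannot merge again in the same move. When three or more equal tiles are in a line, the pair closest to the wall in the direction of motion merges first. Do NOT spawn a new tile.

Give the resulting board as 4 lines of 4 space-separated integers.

Answer: 32 64 16  8
16 64  4  0
 2 16  4  0
 8 64  0  0

Derivation:
Slide left:
row 0: [32, 64, 16, 8] -> [32, 64, 16, 8]
row 1: [16, 0, 64, 4] -> [16, 64, 4, 0]
row 2: [2, 0, 16, 4] -> [2, 16, 4, 0]
row 3: [0, 8, 0, 64] -> [8, 64, 0, 0]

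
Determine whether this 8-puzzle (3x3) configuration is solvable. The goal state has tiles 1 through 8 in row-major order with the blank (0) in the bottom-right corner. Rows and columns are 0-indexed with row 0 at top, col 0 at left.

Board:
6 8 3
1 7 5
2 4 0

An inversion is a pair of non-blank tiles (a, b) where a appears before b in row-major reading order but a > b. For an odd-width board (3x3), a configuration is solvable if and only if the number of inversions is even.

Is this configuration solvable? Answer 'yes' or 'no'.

Answer: yes

Derivation:
Inversions (pairs i<j in row-major order where tile[i] > tile[j] > 0): 18
18 is even, so the puzzle is solvable.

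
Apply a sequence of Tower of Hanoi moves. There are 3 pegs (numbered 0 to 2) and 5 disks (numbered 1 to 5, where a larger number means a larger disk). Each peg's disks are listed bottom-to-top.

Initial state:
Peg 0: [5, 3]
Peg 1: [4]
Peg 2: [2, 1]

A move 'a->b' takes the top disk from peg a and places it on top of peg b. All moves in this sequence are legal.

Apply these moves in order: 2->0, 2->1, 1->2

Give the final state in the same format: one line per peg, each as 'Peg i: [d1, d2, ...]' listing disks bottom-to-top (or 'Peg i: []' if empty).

Answer: Peg 0: [5, 3, 1]
Peg 1: [4]
Peg 2: [2]

Derivation:
After move 1 (2->0):
Peg 0: [5, 3, 1]
Peg 1: [4]
Peg 2: [2]

After move 2 (2->1):
Peg 0: [5, 3, 1]
Peg 1: [4, 2]
Peg 2: []

After move 3 (1->2):
Peg 0: [5, 3, 1]
Peg 1: [4]
Peg 2: [2]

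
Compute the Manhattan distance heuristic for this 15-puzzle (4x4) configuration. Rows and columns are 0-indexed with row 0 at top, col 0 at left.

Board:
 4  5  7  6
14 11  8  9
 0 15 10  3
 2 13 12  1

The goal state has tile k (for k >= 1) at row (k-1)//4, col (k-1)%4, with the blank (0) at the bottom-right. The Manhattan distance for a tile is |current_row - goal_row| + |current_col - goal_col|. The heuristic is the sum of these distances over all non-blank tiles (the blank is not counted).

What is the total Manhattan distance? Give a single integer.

Answer: 38

Derivation:
Tile 4: at (0,0), goal (0,3), distance |0-0|+|0-3| = 3
Tile 5: at (0,1), goal (1,0), distance |0-1|+|1-0| = 2
Tile 7: at (0,2), goal (1,2), distance |0-1|+|2-2| = 1
Tile 6: at (0,3), goal (1,1), distance |0-1|+|3-1| = 3
Tile 14: at (1,0), goal (3,1), distance |1-3|+|0-1| = 3
Tile 11: at (1,1), goal (2,2), distance |1-2|+|1-2| = 2
Tile 8: at (1,2), goal (1,3), distance |1-1|+|2-3| = 1
Tile 9: at (1,3), goal (2,0), distance |1-2|+|3-0| = 4
Tile 15: at (2,1), goal (3,2), distance |2-3|+|1-2| = 2
Tile 10: at (2,2), goal (2,1), distance |2-2|+|2-1| = 1
Tile 3: at (2,3), goal (0,2), distance |2-0|+|3-2| = 3
Tile 2: at (3,0), goal (0,1), distance |3-0|+|0-1| = 4
Tile 13: at (3,1), goal (3,0), distance |3-3|+|1-0| = 1
Tile 12: at (3,2), goal (2,3), distance |3-2|+|2-3| = 2
Tile 1: at (3,3), goal (0,0), distance |3-0|+|3-0| = 6
Sum: 3 + 2 + 1 + 3 + 3 + 2 + 1 + 4 + 2 + 1 + 3 + 4 + 1 + 2 + 6 = 38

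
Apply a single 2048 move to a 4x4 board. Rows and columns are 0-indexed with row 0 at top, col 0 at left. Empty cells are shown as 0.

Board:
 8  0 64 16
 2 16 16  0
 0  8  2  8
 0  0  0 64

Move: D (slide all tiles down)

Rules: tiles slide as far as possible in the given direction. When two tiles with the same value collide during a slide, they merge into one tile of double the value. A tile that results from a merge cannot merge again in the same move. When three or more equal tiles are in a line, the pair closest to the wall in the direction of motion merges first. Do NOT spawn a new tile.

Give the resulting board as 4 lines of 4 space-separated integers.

Answer:  0  0  0  0
 0  0 64 16
 8 16 16  8
 2  8  2 64

Derivation:
Slide down:
col 0: [8, 2, 0, 0] -> [0, 0, 8, 2]
col 1: [0, 16, 8, 0] -> [0, 0, 16, 8]
col 2: [64, 16, 2, 0] -> [0, 64, 16, 2]
col 3: [16, 0, 8, 64] -> [0, 16, 8, 64]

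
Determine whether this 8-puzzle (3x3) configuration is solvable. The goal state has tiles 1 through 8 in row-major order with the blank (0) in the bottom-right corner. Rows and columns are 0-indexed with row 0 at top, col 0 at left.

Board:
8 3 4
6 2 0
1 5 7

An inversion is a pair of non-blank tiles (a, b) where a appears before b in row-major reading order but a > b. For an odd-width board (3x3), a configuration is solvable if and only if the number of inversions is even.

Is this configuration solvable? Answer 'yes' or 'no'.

Inversions (pairs i<j in row-major order where tile[i] > tile[j] > 0): 15
15 is odd, so the puzzle is not solvable.

Answer: no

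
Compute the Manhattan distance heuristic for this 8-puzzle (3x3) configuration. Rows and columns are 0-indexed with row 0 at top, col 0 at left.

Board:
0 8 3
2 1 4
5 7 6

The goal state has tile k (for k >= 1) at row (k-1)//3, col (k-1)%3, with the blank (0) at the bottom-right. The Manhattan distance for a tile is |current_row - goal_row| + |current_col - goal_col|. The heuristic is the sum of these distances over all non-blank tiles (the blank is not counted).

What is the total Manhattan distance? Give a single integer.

Answer: 12

Derivation:
Tile 8: (0,1)->(2,1) = 2
Tile 3: (0,2)->(0,2) = 0
Tile 2: (1,0)->(0,1) = 2
Tile 1: (1,1)->(0,0) = 2
Tile 4: (1,2)->(1,0) = 2
Tile 5: (2,0)->(1,1) = 2
Tile 7: (2,1)->(2,0) = 1
Tile 6: (2,2)->(1,2) = 1
Sum: 2 + 0 + 2 + 2 + 2 + 2 + 1 + 1 = 12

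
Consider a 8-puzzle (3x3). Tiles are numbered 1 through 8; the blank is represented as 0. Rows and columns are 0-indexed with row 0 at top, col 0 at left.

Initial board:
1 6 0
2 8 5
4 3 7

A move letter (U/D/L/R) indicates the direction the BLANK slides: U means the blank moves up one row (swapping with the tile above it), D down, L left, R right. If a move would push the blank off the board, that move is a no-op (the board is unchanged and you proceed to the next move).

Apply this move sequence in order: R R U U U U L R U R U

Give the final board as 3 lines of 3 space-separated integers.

After move 1 (R):
1 6 0
2 8 5
4 3 7

After move 2 (R):
1 6 0
2 8 5
4 3 7

After move 3 (U):
1 6 0
2 8 5
4 3 7

After move 4 (U):
1 6 0
2 8 5
4 3 7

After move 5 (U):
1 6 0
2 8 5
4 3 7

After move 6 (U):
1 6 0
2 8 5
4 3 7

After move 7 (L):
1 0 6
2 8 5
4 3 7

After move 8 (R):
1 6 0
2 8 5
4 3 7

After move 9 (U):
1 6 0
2 8 5
4 3 7

After move 10 (R):
1 6 0
2 8 5
4 3 7

After move 11 (U):
1 6 0
2 8 5
4 3 7

Answer: 1 6 0
2 8 5
4 3 7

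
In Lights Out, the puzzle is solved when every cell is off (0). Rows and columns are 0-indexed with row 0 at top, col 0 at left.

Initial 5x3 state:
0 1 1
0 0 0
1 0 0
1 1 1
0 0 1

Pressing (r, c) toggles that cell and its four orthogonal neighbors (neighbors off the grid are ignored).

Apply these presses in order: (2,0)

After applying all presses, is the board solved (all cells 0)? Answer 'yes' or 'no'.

After press 1 at (2,0):
0 1 1
1 0 0
0 1 0
0 1 1
0 0 1

Lights still on: 7

Answer: no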